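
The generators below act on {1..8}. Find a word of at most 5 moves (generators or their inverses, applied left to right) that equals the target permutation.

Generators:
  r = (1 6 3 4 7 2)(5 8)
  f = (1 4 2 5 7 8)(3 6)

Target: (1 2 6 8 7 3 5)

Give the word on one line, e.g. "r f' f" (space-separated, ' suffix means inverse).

  after r: (1 6 3 4 7 2)(5 8)
  after r: (1 3 7)(2 6 4)
  after r: (1 4)(2 3)(5 8)(6 7)
  after f: (1 2 6 8 7 3 5)

r r r f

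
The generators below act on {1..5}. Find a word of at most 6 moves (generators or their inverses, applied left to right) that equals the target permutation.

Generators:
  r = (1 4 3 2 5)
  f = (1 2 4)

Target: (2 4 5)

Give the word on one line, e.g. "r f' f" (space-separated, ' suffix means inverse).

r f' r r

  after r: (1 4 3 2 5)
  after f': (1 2 5 4 3)
  after r: (1 5 3 4 2)
  after r: (2 4 5)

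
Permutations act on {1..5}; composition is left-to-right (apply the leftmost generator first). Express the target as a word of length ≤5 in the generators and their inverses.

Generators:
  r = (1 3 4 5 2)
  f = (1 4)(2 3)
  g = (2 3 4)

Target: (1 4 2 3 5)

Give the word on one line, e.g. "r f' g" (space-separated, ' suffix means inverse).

r f f r

  after r: (1 3 4 5 2)
  after f: (1 2 4 5 3)
  after f: (1 3 4 5 2)
  after r: (1 4 2 3 5)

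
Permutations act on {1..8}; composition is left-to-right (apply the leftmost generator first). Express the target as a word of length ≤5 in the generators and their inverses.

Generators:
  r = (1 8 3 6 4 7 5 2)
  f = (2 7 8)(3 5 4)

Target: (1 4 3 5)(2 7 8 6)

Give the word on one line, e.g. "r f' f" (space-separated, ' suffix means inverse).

r r f'

  after r: (1 8 3 6 4 7 5 2)
  after r: (1 3 4 5)(2 8 6 7)
  after f': (1 4 3 5)(2 7 8 6)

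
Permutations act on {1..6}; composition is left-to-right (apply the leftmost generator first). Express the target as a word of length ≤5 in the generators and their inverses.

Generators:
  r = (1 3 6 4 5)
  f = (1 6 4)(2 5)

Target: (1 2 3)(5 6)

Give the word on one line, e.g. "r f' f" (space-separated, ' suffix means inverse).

  after f': (1 4 6)(2 5)
  after r': (1 6 5 2 4 3)
  after f': (2 6)(3 4)
  after r': (1 5 4)(2 3 6)
  after f': (1 2 3)(5 6)

f' r' f' r' f'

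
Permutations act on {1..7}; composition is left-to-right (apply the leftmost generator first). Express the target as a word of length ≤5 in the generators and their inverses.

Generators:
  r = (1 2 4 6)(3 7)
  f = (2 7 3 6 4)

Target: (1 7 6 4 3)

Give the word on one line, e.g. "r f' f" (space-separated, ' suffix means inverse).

  after r: (1 2 4 6)(3 7)
  after f': (1 4 3 2 6)
  after r': (1 2 4 7 3)
  after f: (1 7 6 4 3)

r f' r' f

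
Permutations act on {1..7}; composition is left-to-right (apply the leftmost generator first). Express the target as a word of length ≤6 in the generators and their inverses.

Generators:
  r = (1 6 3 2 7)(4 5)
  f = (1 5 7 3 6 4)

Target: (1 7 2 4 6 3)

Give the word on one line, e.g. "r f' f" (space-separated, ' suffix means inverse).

f r' f' r f'

  after f: (1 5 7 3 6 4)
  after r': (1 4 7 6 5 2 3)
  after f': (1 6)(2 7 3 4 5)
  after r: (1 3 5 7 2)
  after f': (1 7 2 4 6 3)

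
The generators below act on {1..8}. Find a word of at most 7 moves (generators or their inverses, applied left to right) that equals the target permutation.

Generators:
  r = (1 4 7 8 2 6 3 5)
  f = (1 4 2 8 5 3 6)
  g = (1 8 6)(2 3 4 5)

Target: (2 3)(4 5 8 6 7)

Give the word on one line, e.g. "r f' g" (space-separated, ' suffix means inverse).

  after g': (1 6 8)(2 5 4 3)
  after r: (1 3 6 2)(4 5 7 8)
  after g: (1 4 2 8 5 7 6 3)
  after g: (1 5 7)(2 6 4 3 8)
  after r: (2 3)(4 5 8 6 7)

g' r g g r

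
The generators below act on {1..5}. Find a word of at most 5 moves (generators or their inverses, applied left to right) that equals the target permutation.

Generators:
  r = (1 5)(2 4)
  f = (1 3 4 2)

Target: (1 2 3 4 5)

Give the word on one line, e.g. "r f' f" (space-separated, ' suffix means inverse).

r' f r' f'

  after r': (1 5)(2 4)
  after f: (1 5 3 4)
  after r': (2 4 5 3)
  after f': (1 2 3 4 5)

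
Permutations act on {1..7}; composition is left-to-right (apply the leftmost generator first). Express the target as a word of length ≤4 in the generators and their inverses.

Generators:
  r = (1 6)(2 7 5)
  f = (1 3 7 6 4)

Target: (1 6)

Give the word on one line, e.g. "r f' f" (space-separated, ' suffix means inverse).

r' r' r'

  after r': (1 6)(2 5 7)
  after r': (2 7 5)
  after r': (1 6)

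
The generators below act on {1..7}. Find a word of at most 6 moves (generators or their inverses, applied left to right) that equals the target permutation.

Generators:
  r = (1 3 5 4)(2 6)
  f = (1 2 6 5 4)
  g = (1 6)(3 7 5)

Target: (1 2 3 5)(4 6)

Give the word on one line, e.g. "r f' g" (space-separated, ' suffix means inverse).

  after r: (1 3 5 4)(2 6)
  after f: (1 3 4 2 5)
  after r: (1 5 3)(2 4 6)
  after f': (1 6)(2 5 3 4)
  after r': (1 2 3 5)(4 6)

r f r f' r'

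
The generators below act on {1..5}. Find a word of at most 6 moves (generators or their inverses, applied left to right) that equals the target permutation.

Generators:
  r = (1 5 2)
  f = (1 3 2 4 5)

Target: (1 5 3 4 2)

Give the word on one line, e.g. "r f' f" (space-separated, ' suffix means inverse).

  after f': (1 5 4 2 3)
  after f': (1 4 3 5 2)
  after r: (1 4 3 2 5)
  after f: (1 5 3 4 2)

f' f' r f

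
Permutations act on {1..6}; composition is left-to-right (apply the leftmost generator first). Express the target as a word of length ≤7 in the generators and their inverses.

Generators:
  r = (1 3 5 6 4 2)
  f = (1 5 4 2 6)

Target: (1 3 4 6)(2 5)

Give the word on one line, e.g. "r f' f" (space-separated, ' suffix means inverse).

f r f f r'

  after f: (1 5 4 2 6)
  after r: (1 6 3 5 2 4)
  after f: (3 4 5 6)
  after f: (1 5)(2 6 3)
  after r': (1 3 4 6)(2 5)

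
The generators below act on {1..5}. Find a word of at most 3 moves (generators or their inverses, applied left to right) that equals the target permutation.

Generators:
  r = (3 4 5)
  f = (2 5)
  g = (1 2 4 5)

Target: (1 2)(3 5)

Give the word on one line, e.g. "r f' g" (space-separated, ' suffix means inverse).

  after r: (3 4 5)
  after f': (2 5 3 4)
  after g: (1 2)(3 5)

r f' g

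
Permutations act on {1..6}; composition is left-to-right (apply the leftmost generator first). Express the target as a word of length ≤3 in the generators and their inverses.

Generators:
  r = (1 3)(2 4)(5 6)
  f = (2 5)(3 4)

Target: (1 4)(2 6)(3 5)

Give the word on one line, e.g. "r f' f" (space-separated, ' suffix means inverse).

f' r f'

  after f': (2 5)(3 4)
  after r: (1 3 2 6 5 4)
  after f': (1 4)(2 6)(3 5)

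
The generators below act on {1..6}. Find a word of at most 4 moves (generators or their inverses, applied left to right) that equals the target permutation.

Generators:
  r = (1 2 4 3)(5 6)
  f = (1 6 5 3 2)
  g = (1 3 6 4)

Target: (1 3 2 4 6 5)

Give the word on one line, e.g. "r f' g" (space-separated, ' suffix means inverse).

  after f: (1 6 5 3 2)
  after f: (1 5 2 6 3)
  after g: (1 5 2 4)
  after f: (1 3 2 4 6 5)

f f g f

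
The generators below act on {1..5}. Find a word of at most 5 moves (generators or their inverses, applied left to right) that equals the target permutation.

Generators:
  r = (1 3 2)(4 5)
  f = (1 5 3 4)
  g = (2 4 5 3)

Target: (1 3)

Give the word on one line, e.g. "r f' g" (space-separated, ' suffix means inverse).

r f g r f'

  after r: (1 3 2)(4 5)
  after f: (1 4 3 2 5)
  after g: (1 5)(2 3 4)
  after r: (1 4)(3 5)
  after f': (1 3)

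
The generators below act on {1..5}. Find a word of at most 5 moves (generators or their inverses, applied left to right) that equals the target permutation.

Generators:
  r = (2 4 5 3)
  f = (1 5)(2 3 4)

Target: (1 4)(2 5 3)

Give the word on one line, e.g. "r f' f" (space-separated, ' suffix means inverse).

  after r: (2 4 5 3)
  after f': (1 5 2 3 4)
  after r': (1 4)(2 5 3)

r f' r'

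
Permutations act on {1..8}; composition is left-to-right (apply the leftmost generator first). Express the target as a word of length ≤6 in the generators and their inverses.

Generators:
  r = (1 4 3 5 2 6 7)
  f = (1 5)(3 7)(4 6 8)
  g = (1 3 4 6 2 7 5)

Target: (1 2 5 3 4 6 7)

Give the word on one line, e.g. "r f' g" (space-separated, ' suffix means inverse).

  after g: (1 3 4 6 2 7 5)
  after r': (1 4 2 6 5 7 3)
  after g: (1 6)(4 7)
  after r': (1 2 5 3 4 6 7)

g r' g r'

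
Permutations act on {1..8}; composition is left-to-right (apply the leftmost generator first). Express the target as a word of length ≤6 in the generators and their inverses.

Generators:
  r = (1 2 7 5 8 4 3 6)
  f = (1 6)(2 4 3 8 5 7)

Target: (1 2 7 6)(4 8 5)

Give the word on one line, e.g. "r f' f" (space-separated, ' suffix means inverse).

r' r' f r f'

  after r': (1 6 3 4 8 5 7 2)
  after r': (1 3 8 7)(2 6 4 5)
  after f: (1 8 2)(3 5 4 7 6)
  after r: (1 4 5 3 8 7)
  after f': (1 2 7 6)(4 8 5)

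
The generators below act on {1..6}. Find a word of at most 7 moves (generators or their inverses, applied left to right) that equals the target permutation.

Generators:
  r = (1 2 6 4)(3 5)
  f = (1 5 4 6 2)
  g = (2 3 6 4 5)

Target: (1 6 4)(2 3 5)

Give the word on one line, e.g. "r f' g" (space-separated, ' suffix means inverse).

g' f' g' f r'

  after g': (2 5 4 6 3)
  after f': (1 2)(3 6)
  after g': (1 5 4 6 2)
  after f: (1 4 2 5 6)
  after r': (1 6 4)(2 3 5)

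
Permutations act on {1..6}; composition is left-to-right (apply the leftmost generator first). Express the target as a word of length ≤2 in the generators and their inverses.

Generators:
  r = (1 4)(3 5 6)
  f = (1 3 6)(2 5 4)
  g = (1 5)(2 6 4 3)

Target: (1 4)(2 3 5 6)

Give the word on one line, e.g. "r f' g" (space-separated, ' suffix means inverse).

  after f': (1 6 3)(2 4 5)
  after g: (1 4)(2 3 5 6)

f' g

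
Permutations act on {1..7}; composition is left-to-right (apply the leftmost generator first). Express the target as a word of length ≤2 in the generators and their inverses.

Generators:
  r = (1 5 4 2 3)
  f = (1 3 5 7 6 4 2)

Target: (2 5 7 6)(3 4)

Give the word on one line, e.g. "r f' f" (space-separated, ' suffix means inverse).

f r

  after f: (1 3 5 7 6 4 2)
  after r: (2 5 7 6)(3 4)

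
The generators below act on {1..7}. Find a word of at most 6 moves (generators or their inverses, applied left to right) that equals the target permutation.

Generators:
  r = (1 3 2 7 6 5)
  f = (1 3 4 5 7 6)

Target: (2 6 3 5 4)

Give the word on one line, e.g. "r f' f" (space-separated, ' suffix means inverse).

r f' r f'

  after r: (1 3 2 7 6 5)
  after f': (2 5 6 4 3)
  after r: (1 3 7 6 4 2)
  after f': (2 6 3 5 4)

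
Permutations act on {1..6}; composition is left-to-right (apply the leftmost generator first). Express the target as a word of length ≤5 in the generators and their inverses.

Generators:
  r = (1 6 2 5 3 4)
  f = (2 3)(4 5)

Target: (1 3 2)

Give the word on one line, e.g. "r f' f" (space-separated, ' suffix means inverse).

  after f: (2 3)(4 5)
  after r': (1 4 2 5 3 6)
  after f: (1 5 2 4 3 6)
  after r: (1 3 2)

f r' f r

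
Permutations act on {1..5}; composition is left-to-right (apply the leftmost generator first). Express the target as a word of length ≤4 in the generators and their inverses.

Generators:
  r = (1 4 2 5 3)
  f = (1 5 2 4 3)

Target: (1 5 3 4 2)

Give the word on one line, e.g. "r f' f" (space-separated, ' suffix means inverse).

r' f' f' f'

  after r': (1 3 5 2 4)
  after f': (1 4 3)
  after f': (1 2 5)
  after f': (1 5 3 4 2)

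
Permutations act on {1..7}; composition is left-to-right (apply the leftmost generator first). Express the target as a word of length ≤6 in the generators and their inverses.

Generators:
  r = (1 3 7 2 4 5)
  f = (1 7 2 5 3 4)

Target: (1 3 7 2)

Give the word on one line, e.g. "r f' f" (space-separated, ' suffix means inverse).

f' r' f r r

  after f': (1 4 3 5 2 7)
  after r': (1 2 3 4)(5 7)
  after f: (1 5 2 4 7 3)
  after r: (2 5 4)
  after r: (1 3 7 2)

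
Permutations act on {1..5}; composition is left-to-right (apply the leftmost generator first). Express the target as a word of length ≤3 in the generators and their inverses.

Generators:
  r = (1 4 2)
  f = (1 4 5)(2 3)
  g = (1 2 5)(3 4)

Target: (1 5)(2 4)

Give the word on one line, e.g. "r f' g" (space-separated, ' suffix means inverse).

  after f: (1 4 5)(2 3)
  after f: (1 5 4)
  after r': (1 5)(2 4)

f f r'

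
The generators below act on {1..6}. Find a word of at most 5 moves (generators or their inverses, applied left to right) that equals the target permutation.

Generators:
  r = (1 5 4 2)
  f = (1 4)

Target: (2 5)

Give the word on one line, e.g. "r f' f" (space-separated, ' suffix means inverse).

f' r' r'

  after f': (1 4)
  after r': (1 5)(2 4)
  after r': (2 5)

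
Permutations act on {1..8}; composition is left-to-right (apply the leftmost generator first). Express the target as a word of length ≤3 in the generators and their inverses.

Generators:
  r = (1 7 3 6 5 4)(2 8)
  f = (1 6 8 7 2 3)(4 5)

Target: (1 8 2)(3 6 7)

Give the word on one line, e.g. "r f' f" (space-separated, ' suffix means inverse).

f f

  after f: (1 6 8 7 2 3)(4 5)
  after f: (1 8 2)(3 6 7)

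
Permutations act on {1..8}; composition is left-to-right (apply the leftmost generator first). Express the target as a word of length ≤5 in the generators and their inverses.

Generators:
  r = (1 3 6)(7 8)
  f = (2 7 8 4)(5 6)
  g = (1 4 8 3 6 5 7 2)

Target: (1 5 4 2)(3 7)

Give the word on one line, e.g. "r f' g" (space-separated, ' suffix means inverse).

  after r': (1 6 3)(7 8)
  after g: (1 5 7 3 4 8 2)
  after f: (1 6 5 8 7 3 2)
  after f: (1 5 4 2)(3 7)

r' g f f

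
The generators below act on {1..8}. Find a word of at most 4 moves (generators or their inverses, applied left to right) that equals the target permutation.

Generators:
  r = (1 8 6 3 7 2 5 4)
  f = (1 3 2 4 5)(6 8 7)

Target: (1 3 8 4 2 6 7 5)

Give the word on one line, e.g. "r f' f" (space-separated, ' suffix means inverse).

r' f' f'

  after r': (1 4 5 2 7 3 6 8)
  after f': (1 2 8 5 3 7)
  after f': (1 3 8 4 2 6 7 5)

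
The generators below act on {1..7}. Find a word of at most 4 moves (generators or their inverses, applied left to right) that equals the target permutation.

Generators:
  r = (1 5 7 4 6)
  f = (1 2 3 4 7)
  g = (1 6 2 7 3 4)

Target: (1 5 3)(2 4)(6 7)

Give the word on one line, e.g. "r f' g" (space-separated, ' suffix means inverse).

f' r' g' g'

  after f': (1 7 4 3 2)
  after r': (1 5)(2 6 4 3)
  after g': (1 5 4 7 2)(3 6)
  after g': (1 5 3)(2 4)(6 7)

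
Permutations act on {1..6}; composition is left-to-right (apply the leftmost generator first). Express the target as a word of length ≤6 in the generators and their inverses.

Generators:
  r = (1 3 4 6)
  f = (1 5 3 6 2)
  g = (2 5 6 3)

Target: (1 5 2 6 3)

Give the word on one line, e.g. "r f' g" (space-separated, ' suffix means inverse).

  after f': (1 2 6 3 5)
  after g': (1 3 2 5)
  after f: (1 6 2 3)
  after g': (1 5 2 6 3)

f' g' f g'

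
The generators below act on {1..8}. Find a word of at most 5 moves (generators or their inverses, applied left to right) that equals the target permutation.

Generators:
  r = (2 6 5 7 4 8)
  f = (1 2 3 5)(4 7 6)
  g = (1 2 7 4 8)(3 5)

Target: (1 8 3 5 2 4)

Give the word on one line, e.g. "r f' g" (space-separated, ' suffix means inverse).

f' r f r' r'

  after f': (1 5 3 2)(4 6 7)
  after r: (1 7 8 2)(3 6 4 5)
  after f: (1 6 7 8 3 4)
  after r': (1 2 8 3 7 4)(5 6)
  after r': (1 8 3 5 2 4)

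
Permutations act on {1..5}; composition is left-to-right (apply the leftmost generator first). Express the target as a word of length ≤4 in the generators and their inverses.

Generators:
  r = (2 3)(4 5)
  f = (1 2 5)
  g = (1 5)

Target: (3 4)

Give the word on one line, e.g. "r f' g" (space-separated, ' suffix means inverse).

  after r': (2 3)(4 5)
  after f': (1 5 4 2 3)
  after g: (2 3 5 4)
  after r: (3 4)

r' f' g r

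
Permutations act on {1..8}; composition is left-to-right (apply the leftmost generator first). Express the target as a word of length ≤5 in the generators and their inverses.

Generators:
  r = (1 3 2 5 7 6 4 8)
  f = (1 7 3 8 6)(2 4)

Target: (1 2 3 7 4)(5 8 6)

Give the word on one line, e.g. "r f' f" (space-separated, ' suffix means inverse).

  after f': (1 6 8 3 7)(2 4)
  after r': (1 7 8)(2 6 4 3 5)
  after f: (1 3 5 4 8 7 6 2)
  after r: (1 2 3 7 4)(5 8 6)

f' r' f r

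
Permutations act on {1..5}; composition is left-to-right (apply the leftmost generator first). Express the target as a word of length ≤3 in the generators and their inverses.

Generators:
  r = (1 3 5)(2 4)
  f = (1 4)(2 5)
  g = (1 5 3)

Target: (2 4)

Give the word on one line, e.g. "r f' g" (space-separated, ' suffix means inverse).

  after r: (1 3 5)(2 4)
  after g: (2 4)

r g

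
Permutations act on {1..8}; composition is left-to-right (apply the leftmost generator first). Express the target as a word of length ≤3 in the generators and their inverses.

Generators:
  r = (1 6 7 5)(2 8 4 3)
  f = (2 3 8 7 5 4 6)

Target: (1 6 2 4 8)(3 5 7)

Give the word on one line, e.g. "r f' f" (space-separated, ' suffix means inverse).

  after f: (2 3 8 7 5 4 6)
  after f: (2 8 5 6 3 7 4)
  after r: (1 6 2 4 8)(3 5 7)

f f r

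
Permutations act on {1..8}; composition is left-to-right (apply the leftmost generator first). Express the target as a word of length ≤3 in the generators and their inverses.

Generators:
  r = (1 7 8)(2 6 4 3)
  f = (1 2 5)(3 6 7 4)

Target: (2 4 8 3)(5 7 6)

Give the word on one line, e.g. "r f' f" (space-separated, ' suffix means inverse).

r' f r

  after r': (1 8 7)(2 3 4 6)
  after f: (1 8 4 7 2 6 5)
  after r: (2 4 8 3)(5 7 6)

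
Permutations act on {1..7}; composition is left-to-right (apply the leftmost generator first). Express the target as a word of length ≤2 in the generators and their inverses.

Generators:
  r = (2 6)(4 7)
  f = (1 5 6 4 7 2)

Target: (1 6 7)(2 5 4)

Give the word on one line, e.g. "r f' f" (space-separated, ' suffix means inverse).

  after f: (1 5 6 4 7 2)
  after f: (1 6 7)(2 5 4)

f f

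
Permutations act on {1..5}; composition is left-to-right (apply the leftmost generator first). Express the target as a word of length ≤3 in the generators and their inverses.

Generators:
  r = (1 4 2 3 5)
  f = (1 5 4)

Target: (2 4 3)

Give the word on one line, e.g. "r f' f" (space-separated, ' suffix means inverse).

  after f': (1 4 5)
  after r': (2 4 3)

f' r'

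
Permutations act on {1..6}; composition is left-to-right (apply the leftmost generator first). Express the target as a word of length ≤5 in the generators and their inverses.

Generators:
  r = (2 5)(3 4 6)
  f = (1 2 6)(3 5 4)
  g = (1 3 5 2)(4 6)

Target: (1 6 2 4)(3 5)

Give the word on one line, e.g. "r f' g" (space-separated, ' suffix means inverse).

g f' g

  after g: (1 3 5 2)(4 6)
  after f': (1 4 2 6 5)
  after g: (1 6 2 4)(3 5)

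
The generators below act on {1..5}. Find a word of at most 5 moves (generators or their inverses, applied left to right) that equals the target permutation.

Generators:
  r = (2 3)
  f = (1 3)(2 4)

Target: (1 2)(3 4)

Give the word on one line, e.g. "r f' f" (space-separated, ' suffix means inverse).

r' f' r' f f

  after r': (2 3)
  after f': (1 3 4 2)
  after r': (1 2)(3 4)
  after f: (1 4)(2 3)
  after f: (1 2)(3 4)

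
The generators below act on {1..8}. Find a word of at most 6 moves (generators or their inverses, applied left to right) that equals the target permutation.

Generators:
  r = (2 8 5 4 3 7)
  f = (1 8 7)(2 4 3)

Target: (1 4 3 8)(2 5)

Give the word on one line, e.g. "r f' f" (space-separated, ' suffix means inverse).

f f r' r'

  after f: (1 8 7)(2 4 3)
  after f: (1 7 8)(2 3 4)
  after r': (1 3 5 8)(2 4 7)
  after r': (1 4 3 8)(2 5)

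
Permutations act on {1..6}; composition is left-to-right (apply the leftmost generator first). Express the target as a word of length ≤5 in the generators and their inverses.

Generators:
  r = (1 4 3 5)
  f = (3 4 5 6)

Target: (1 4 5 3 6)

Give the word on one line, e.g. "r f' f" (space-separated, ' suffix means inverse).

  after r: (1 4 3 5)
  after f: (1 5)(3 6)
  after r: (3 6 5 4)
  after r: (1 4 5 3 6)

r f r r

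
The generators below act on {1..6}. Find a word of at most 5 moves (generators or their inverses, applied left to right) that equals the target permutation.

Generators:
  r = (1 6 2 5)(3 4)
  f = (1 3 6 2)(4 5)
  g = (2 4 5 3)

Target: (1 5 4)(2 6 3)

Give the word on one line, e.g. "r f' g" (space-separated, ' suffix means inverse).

  after g': (2 3 5 4)
  after f: (1 3 4)(2 6)
  after g': (1 5 4)(2 6 3)

g' f g'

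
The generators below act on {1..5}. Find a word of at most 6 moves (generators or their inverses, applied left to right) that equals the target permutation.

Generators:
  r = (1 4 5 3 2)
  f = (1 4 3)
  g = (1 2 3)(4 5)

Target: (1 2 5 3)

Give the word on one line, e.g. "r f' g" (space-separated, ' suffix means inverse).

  after g: (1 2 3)(4 5)
  after r': (1 3 2 5)
  after g: (2 4 5)
  after g: (1 2 5 3)

g r' g g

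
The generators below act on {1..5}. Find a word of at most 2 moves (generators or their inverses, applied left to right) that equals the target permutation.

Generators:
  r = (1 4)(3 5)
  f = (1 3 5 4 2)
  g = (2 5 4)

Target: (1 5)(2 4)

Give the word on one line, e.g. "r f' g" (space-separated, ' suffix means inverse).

f r'

  after f: (1 3 5 4 2)
  after r': (1 5)(2 4)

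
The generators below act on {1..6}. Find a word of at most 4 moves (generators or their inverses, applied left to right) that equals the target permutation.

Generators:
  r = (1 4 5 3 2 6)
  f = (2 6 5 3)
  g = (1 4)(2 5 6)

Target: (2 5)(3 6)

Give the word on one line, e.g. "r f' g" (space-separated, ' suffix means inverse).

f f

  after f: (2 6 5 3)
  after f: (2 5)(3 6)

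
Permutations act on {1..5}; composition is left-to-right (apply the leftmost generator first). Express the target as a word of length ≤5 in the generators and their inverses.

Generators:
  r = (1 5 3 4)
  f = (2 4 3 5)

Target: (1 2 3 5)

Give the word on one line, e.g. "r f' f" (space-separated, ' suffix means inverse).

f' r' f' r r

  after f': (2 5 3 4)
  after r': (1 4 2)
  after f': (1 2)(3 4 5)
  after r: (1 2 5 4 3)
  after r: (1 2 3 5)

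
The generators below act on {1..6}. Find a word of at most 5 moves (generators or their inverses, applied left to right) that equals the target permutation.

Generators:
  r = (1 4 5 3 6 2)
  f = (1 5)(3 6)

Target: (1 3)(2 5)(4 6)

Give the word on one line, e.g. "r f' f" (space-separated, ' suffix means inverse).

r' r' r'

  after r': (1 2 6 3 5 4)
  after r': (1 6 5)(2 3 4)
  after r': (1 3)(2 5)(4 6)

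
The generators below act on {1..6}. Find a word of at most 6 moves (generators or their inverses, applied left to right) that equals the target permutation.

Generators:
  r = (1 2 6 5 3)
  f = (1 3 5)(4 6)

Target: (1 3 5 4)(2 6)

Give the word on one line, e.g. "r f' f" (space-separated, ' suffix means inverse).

r f' r r f'

  after r: (1 2 6 5 3)
  after f': (1 2 4 6 3 5)
  after r: (1 6)(2 4 5)
  after r: (1 5 6 2 4 3)
  after f': (1 3 5 4)(2 6)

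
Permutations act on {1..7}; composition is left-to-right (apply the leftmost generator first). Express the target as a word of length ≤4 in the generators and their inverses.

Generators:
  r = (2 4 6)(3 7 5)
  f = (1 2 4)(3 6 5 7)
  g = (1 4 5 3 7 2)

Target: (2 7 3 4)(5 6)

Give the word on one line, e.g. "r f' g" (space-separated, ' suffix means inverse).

f g r'

  after f: (1 2 4)(3 6 5 7)
  after g: (2 5)(3 6)
  after r': (2 7 3 4)(5 6)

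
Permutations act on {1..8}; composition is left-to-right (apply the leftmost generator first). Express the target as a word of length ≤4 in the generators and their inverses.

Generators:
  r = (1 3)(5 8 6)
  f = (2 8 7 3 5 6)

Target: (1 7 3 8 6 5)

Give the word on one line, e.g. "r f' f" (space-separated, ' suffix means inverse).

f' r' f'

  after f': (2 6 5 3 7 8)
  after r': (1 3 7 5)(2 8)
  after f': (1 7 3 8 6 5)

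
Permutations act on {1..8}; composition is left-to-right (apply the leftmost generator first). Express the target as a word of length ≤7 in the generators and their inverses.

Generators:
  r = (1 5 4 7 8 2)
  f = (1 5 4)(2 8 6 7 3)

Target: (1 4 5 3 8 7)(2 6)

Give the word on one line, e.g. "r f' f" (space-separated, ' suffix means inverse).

  after f': (1 4 5)(2 3 7 6 8)
  after r': (1 5 2 3 4)(6 7)
  after f: (1 4 5 8 6 3)
  after r': (1 5 7 4)(2 8 6 3)
  after f: (1 4 5 3 8 7)(2 6)

f' r' f r' f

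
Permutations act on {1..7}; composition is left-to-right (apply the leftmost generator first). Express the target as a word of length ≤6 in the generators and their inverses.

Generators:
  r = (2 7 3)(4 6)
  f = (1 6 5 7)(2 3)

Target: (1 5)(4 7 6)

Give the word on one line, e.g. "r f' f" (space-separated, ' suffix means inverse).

  after r: (2 7 3)(4 6)
  after r: (2 3 7)
  after r: (4 6)
  after f': (1 7 5 6 4)(2 3)
  after f': (1 5)(4 7 6)

r r r f' f'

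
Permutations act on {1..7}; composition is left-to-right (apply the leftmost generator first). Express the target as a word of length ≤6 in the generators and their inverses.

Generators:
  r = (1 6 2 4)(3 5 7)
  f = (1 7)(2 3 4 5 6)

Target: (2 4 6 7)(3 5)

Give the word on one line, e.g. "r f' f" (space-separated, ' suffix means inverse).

r f' f' r

  after r: (1 6 2 4)(3 5 7)
  after f': (1 5)(2 3 4 7)
  after f': (1 4)(5 7 6)
  after r: (2 4 6 7)(3 5)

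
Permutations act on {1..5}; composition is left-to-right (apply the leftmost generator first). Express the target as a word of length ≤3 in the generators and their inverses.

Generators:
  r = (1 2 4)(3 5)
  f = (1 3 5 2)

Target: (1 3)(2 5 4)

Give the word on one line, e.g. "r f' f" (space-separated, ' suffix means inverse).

f f r'

  after f: (1 3 5 2)
  after f: (1 5)(2 3)
  after r': (1 3)(2 5 4)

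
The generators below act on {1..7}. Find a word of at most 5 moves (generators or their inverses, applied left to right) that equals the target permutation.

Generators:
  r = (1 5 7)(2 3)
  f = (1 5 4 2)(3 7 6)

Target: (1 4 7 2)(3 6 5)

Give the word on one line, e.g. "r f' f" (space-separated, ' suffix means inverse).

  after f: (1 5 4 2)(3 7 6)
  after f: (1 4)(2 5)(3 6 7)
  after r': (1 4 7 2)(3 6 5)

f f r'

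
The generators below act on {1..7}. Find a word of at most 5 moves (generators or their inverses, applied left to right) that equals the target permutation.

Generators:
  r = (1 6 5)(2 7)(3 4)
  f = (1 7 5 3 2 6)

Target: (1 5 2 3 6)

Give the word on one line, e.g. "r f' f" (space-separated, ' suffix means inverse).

  after f: (1 7 5 3 2 6)
  after r': (1 2)(3 7 6 5 4)
  after r': (1 7)(2 5 3)
  after f: (1 5 2 3 6)

f r' r' f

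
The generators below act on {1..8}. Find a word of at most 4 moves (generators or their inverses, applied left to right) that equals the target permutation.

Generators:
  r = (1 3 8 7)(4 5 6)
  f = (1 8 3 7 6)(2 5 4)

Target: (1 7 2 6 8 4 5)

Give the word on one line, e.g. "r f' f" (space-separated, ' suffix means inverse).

  after f: (1 8 3 7 6)(2 5 4)
  after r': (1 3 8)(2 4)(5 6 7)
  after f': (1 8 6 3)(2 5 7)
  after r: (1 7 2 6 8 4 5)

f r' f' r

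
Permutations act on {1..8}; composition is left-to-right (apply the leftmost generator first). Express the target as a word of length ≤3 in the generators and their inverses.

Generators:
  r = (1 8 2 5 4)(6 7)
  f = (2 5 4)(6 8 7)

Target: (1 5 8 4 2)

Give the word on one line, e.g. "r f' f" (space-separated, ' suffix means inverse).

r' r'

  after r': (1 4 5 2 8)(6 7)
  after r': (1 5 8 4 2)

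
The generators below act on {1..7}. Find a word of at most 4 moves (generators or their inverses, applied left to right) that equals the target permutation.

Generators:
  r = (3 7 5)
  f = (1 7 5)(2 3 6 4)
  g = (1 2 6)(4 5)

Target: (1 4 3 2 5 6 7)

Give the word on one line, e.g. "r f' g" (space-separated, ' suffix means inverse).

g f' r'

  after g: (1 2 6)(4 5)
  after f': (1 4 7)(2 3)(5 6)
  after r': (1 4 3 2 5 6 7)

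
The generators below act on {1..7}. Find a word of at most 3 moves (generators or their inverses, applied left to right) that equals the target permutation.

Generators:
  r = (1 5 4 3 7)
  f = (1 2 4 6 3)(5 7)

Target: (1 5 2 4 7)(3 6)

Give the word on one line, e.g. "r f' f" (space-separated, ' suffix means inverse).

  after r': (1 7 3 4 5)
  after f: (1 5 2 4 7)(3 6)

r' f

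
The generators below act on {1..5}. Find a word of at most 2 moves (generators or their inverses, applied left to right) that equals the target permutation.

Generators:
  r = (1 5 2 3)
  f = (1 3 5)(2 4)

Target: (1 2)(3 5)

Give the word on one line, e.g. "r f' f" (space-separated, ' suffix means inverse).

r' r'

  after r': (1 3 2 5)
  after r': (1 2)(3 5)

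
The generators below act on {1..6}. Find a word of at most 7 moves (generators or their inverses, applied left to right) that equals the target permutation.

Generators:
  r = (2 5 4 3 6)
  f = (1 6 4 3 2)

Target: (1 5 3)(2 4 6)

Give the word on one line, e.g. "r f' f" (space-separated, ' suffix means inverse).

f' r' r' f r

  after f': (1 2 3 4 6)
  after r': (1 6)(2 4 3 5)
  after r': (1 3 2 5 6)
  after f: (1 2 5 4 3)
  after r: (1 5 3)(2 4 6)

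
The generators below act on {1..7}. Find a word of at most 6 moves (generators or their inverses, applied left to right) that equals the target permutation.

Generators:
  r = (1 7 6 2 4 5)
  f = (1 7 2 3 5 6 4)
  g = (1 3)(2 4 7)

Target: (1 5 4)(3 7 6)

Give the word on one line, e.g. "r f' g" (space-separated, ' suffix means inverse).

  after g: (1 3)(2 4 7)
  after r: (1 3 7 4 6 2 5)
  after r: (1 3 6 4 2)(5 7)
  after f: (1 5 2 7 6)(3 4)
  after g: (1 5 4)(3 7 6)

g r r f g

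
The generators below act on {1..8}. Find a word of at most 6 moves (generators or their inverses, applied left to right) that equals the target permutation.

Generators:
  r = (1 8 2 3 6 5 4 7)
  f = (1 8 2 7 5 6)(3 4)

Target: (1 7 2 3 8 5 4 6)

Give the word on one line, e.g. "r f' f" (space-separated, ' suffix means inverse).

  after r: (1 8 2 3 6 5 4 7)
  after f': (2 4)(3 5)(6 7)
  after f': (1 6 2 3 7 5 4 8)
  after f': (1 5 3 2 4)(6 8)
  after f': (1 7 2 3 8 5 4 6)

r f' f' f' f'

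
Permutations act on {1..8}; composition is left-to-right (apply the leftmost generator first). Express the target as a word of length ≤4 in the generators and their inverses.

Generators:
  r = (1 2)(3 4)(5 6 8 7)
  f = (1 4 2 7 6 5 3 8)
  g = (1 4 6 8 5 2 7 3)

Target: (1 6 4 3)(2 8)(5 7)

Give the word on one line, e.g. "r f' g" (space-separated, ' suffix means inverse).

  after f': (1 8 3 5 6 7 2 4)
  after g: (1 5 8)(2 6 3)
  after r: (1 6 4 3)(2 8)(5 7)

f' g r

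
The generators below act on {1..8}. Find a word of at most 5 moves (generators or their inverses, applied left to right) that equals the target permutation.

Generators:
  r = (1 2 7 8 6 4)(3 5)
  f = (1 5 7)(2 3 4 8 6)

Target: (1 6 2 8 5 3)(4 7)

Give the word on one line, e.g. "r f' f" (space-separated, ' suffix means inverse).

  after f': (1 7 5)(2 6 8 4 3)
  after r: (1 8)(2 4 5)(3 7)
  after f: (1 6 2 8 5 3)(4 7)

f' r f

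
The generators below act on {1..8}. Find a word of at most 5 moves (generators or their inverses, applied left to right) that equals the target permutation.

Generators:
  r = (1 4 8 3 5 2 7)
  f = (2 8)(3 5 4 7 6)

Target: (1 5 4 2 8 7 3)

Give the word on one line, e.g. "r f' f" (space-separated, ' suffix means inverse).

r' r' r'

  after r': (1 7 2 5 3 8 4)
  after r': (1 2 3 4 7 5 8)
  after r': (1 5 4 2 8 7 3)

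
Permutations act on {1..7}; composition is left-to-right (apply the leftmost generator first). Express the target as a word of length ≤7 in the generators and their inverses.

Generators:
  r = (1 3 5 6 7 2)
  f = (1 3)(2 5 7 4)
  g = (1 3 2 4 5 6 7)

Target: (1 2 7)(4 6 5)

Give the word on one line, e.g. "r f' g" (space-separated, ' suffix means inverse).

f' r' r' g f

  after f': (1 3)(2 4 7 5)
  after r': (2 4 6 5 7 3)
  after r': (1 2 4 5 6 3 7)
  after g: (1 4 6 2 5 7 3)
  after f: (1 2 7)(4 6 5)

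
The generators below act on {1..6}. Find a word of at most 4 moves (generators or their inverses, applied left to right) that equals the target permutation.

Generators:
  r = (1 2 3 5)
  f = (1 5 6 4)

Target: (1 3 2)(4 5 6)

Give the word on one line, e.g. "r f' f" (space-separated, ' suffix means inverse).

f r'

  after f: (1 5 6 4)
  after r': (1 3 2)(4 5 6)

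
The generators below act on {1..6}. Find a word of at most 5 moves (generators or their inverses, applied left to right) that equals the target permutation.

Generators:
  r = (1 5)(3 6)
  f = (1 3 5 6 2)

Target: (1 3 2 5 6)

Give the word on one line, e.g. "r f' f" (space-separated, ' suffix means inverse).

r' f r r r

  after r': (1 5)(3 6)
  after f: (1 6 5 3 2)
  after r: (1 3 2 5 6)
  after r: (1 6 5 3 2)
  after r: (1 3 2 5 6)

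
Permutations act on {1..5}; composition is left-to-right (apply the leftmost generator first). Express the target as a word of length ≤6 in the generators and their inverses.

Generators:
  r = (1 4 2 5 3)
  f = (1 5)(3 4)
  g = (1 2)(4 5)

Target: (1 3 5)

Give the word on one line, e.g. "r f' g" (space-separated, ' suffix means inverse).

r' f' r r r

  after r': (1 3 5 2 4)
  after f': (1 4 5 2 3)
  after r: (1 2)(3 4)
  after r: (1 5 3 2 4)
  after r: (1 3 5)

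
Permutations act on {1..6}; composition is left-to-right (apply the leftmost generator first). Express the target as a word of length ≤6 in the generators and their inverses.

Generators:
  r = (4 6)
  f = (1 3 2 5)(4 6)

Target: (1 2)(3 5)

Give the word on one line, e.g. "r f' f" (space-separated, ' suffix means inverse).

  after f: (1 3 2 5)(4 6)
  after r': (1 3 2 5)
  after f: (1 2)(3 5)(4 6)
  after r': (1 2)(3 5)

f r' f r'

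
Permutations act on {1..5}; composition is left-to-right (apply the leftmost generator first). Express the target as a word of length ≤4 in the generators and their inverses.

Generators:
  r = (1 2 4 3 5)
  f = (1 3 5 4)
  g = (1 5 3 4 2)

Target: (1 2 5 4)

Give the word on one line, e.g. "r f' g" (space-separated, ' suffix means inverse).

g' f'

  after g': (1 2 4 3 5)
  after f': (1 2 5 4)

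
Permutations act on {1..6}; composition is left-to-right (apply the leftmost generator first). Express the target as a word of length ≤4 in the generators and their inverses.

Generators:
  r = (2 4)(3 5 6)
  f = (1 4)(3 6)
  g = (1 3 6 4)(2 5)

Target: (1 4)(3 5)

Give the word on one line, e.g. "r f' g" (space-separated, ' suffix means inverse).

  after r': (2 4)(3 6 5)
  after r': (3 5 6)
  after f: (1 4)(3 5)

r' r' f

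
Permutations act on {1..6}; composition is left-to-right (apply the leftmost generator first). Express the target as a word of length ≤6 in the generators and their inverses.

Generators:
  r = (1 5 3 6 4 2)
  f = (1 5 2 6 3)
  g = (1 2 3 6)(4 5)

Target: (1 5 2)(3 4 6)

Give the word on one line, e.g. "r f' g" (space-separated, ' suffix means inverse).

  after f': (1 3 6 2 5)
  after g': (1 2 4 5 6)
  after r: (3 6 5 4)
  after r: (1 5 2)(3 4 6)

f' g' r r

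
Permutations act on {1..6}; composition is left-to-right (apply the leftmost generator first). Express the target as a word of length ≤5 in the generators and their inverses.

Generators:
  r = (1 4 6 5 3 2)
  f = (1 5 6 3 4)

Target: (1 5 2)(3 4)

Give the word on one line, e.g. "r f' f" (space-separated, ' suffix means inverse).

f' f' f' r

  after f': (1 4 3 6 5)
  after f': (1 3 5 4 6)
  after f': (1 6 4 5 3)
  after r: (1 5 2)(3 4)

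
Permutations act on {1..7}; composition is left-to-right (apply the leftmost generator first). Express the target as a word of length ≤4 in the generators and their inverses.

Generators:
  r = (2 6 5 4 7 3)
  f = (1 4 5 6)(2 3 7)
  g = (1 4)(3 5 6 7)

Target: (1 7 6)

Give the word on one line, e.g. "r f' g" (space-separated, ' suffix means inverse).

f r

  after f: (1 4 5 6)(2 3 7)
  after r: (1 7 6)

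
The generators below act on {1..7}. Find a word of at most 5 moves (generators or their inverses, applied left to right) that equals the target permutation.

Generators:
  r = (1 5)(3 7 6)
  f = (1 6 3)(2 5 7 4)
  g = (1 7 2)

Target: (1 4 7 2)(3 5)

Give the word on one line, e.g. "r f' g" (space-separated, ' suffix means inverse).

  after g': (1 2 7)
  after r: (1 2 6 3 7 5)
  after f': (1 4 7 2)(3 5)

g' r f'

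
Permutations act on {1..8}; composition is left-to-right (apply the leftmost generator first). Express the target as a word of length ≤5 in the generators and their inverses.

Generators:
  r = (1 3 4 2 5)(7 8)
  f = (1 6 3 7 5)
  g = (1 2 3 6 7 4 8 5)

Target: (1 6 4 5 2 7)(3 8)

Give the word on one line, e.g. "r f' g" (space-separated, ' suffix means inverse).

  after r': (1 5 2 4 3)(7 8)
  after f': (1 7 8 3 5 2 4 6)
  after g': (1 6 5)(2 7 4 3 8)
  after r': (1 6 2 8 4)(3 7)
  after r': (1 6 4 5 2 7)(3 8)

r' f' g' r' r'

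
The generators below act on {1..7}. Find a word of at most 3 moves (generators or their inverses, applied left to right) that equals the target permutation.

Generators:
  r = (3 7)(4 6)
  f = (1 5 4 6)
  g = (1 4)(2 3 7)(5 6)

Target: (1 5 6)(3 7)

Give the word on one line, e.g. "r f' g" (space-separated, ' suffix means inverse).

f r

  after f: (1 5 4 6)
  after r: (1 5 6)(3 7)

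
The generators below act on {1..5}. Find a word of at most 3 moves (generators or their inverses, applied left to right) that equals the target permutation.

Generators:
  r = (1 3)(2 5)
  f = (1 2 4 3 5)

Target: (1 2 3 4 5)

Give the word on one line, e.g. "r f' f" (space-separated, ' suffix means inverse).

  after f': (1 5 3 4 2)
  after r': (1 2 3 4 5)

f' r'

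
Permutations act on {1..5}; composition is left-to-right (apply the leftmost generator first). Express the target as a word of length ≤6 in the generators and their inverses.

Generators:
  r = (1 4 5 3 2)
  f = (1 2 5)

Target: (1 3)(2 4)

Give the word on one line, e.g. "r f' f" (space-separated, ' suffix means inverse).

  after f: (1 2 5)
  after r': (1 3 5 2 4)
  after f': (1 3 2 4 5)
  after f': (1 3)(2 4)

f r' f' f'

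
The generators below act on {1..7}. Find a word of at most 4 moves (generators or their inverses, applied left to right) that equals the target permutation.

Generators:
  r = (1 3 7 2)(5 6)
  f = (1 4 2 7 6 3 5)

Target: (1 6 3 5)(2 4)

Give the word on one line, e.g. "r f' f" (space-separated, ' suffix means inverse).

f' r r r

  after f': (1 5 3 6 7 2 4)
  after r: (1 6 2 4 3 5 7)
  after r: (1 5 2 4 7 3 6)
  after r: (1 6 3 5)(2 4)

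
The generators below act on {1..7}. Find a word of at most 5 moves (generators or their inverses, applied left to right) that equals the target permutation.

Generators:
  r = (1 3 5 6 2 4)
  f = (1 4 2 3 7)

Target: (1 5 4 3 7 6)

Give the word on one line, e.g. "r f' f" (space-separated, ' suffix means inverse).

f r r r

  after f: (1 4 2 3 7)
  after r: (2 5 6)(3 7)
  after r: (1 3 7 5 2 6 4)
  after r: (1 5 4 3 7 6)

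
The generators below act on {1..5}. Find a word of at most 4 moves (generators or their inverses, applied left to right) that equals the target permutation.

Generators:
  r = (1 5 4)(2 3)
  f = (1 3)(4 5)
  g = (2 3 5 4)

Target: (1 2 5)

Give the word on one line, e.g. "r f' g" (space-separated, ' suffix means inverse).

r' g

  after r': (1 4 5)(2 3)
  after g: (1 2 5)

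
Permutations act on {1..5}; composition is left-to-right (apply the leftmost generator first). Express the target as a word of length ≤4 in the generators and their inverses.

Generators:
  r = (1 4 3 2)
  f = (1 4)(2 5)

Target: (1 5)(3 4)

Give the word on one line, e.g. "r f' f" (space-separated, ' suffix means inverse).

  after f: (1 4)(2 5)
  after r': (2 5 3 4)
  after r': (1 2 5 4 3)
  after f': (1 5)(3 4)

f r' r' f'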